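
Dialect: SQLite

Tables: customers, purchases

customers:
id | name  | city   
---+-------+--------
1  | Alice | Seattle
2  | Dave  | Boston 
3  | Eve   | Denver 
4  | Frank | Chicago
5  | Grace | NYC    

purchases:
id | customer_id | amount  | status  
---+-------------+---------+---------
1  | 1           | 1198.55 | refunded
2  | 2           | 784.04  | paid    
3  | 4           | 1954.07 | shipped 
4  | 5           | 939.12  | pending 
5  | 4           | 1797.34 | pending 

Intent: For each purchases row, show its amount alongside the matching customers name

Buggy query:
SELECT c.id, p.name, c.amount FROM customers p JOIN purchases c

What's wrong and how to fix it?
Bug: Missing join condition: each purchases row is matched to all customers rows instead of just its own

Fix: Specify the join condition linking the foreign key to the parent id

Corrected query:
SELECT c.id, p.name, c.amount FROM customers p JOIN purchases c ON c.customer_id = p.id

Result:
id | name  | amount 
---+-------+--------
1  | Alice | 1198.55
2  | Dave  | 784.04 
3  | Frank | 1954.07
4  | Grace | 939.12 
5  | Frank | 1797.34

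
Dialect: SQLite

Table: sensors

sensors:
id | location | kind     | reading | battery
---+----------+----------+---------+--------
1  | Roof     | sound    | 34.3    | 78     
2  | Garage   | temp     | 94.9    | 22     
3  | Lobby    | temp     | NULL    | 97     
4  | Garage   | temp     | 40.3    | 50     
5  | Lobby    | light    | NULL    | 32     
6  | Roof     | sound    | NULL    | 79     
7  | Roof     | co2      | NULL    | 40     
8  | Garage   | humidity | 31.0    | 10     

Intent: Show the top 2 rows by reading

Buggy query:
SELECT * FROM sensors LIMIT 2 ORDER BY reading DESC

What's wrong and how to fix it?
Bug: LIMIT must come after ORDER BY

Fix: Swap the clauses: ORDER BY first, then LIMIT

Corrected query:
SELECT * FROM sensors ORDER BY reading DESC LIMIT 2

Result:
id | location | kind | reading | battery
---+----------+------+---------+--------
2  | Garage   | temp | 94.9    | 22     
4  | Garage   | temp | 40.3    | 50     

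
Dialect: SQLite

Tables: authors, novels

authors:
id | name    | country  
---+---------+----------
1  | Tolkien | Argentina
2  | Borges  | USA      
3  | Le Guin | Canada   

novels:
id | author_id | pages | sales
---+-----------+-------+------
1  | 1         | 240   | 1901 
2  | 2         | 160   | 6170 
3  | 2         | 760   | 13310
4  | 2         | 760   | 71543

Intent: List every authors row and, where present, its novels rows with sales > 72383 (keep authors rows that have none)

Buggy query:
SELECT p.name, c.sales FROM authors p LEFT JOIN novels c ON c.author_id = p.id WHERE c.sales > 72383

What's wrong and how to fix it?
Bug: A WHERE condition on the right-hand table after LEFT JOIN drops unmatched parents

Fix: Put 'c.sales > 72383' in the JOIN's ON clause instead of WHERE

Corrected query:
SELECT p.name, c.sales FROM authors p LEFT JOIN novels c ON c.author_id = p.id AND c.sales > 72383

Result:
name    | sales
--------+------
Tolkien | NULL 
Borges  | NULL 
Le Guin | NULL 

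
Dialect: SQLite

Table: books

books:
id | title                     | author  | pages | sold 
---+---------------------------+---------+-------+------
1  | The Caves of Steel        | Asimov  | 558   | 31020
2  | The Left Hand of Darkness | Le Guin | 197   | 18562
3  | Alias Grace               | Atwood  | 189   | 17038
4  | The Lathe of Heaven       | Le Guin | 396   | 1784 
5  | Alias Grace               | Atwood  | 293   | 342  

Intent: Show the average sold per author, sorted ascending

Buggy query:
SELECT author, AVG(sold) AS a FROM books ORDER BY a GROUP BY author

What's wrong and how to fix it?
Bug: ORDER BY appears before GROUP BY; SQL clause order requires GROUP BY first

Fix: Reorder: SELECT … FROM … GROUP BY … ORDER BY …

Corrected query:
SELECT author, AVG(sold) AS a FROM books GROUP BY author ORDER BY a

Result:
author  | a    
--------+------
Atwood  | 8690 
Le Guin | 10173
Asimov  | 31020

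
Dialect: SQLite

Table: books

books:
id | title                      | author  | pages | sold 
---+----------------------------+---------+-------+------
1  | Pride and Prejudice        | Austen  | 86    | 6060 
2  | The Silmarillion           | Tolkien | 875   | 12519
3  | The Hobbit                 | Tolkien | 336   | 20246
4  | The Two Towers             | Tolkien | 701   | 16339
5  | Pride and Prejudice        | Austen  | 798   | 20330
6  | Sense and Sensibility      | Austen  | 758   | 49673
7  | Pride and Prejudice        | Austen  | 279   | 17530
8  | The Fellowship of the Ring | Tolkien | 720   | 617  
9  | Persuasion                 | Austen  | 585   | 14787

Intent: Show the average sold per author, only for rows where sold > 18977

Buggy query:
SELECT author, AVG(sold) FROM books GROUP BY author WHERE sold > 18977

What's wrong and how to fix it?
Bug: WHERE cannot follow GROUP BY

Fix: Place WHERE between FROM and GROUP BY

Corrected query:
SELECT author, AVG(sold) FROM books WHERE sold > 18977 GROUP BY author

Result:
author  | AVG(sold)
--------+----------
Austen  | 35001.5  
Tolkien | 20246    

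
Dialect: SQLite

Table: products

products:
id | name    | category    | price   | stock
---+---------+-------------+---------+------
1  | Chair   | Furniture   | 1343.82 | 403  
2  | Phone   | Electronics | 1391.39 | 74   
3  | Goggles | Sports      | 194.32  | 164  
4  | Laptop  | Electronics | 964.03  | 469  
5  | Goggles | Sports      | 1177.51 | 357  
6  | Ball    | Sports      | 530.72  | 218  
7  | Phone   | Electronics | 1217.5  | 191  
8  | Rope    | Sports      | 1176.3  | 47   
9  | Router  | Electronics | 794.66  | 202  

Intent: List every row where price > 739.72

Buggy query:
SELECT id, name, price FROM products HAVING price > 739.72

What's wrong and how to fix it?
Bug: HAVING filters the output of aggregation, but this query has no GROUP BY and no aggregate functions, so SQLite rejects it (HAVING clause on a non-aggregate query); the condition here is per row

Fix: Replace HAVING with WHERE since the condition applies to individual rows

Corrected query:
SELECT id, name, price FROM products WHERE price > 739.72

Result:
id | name    | price  
---+---------+--------
1  | Chair   | 1343.82
2  | Phone   | 1391.39
4  | Laptop  | 964.03 
5  | Goggles | 1177.51
7  | Phone   | 1217.5 
8  | Rope    | 1176.3 
9  | Router  | 794.66 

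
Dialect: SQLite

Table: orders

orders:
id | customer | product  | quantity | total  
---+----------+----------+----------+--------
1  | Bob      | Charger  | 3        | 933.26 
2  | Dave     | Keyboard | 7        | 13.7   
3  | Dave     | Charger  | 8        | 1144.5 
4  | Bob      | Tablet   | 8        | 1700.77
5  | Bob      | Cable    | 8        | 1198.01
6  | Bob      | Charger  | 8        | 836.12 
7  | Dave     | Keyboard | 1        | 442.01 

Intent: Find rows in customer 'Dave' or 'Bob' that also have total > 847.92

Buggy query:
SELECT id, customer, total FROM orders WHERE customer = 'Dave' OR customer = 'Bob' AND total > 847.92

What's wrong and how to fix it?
Bug: AND binds tighter than OR, so this parses as customer = 'Dave' OR (customer = 'Bob' AND total > 847.92)

Fix: Group the OR with parentheses (or use IN), then AND the threshold

Corrected query:
SELECT id, customer, total FROM orders WHERE (customer = 'Dave' OR customer = 'Bob') AND total > 847.92

Result:
id | customer | total  
---+----------+--------
1  | Bob      | 933.26 
3  | Dave     | 1144.5 
4  | Bob      | 1700.77
5  | Bob      | 1198.01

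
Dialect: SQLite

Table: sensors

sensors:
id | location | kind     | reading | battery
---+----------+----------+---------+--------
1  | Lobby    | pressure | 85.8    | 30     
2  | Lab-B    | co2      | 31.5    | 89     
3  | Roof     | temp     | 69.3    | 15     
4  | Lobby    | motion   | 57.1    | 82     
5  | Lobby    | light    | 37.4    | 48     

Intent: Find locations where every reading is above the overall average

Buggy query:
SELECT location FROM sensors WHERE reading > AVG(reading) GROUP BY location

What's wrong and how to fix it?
Bug: AVG() is an aggregate; it can't sit directly in WHERE

Fix: Compute the overall average in a scalar subquery and compare each group's MIN against it in HAVING

Corrected query:
SELECT location FROM sensors GROUP BY location HAVING MIN(reading) > (SELECT AVG(reading) FROM sensors)

Result:
location
--------
Roof    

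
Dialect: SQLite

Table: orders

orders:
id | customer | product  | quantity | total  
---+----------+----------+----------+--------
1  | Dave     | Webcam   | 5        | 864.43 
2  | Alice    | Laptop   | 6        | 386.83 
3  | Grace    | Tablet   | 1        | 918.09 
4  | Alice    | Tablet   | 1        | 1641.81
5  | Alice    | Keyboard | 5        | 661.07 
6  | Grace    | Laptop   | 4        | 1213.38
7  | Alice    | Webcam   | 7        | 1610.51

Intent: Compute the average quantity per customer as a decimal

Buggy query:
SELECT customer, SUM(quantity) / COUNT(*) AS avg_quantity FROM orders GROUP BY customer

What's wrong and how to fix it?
Bug: Both operands are integers, so '/' performs integer division and truncates

Fix: Multiply by 1.0 (or CAST to REAL) to force floating-point division

Corrected query:
SELECT customer, SUM(quantity) * 1.0 / COUNT(*) AS avg_quantity FROM orders GROUP BY customer

Result:
customer | avg_quantity
---------+-------------
Alice    | 4.75        
Dave     | 5           
Grace    | 2.5         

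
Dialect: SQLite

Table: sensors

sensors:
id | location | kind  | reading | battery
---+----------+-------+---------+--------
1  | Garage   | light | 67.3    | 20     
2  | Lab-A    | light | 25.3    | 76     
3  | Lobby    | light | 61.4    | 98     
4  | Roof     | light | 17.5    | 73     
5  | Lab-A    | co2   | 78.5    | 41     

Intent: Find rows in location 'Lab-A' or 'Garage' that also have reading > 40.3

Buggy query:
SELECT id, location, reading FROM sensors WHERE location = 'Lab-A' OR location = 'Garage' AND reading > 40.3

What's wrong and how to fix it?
Bug: Without parentheses, AND is evaluated before OR, so the reading filter only applies to the 'Garage' branch

Fix: Group the OR with parentheses (or use IN), then AND the threshold

Corrected query:
SELECT id, location, reading FROM sensors WHERE (location = 'Lab-A' OR location = 'Garage') AND reading > 40.3

Result:
id | location | reading
---+----------+--------
1  | Garage   | 67.3   
5  | Lab-A    | 78.5   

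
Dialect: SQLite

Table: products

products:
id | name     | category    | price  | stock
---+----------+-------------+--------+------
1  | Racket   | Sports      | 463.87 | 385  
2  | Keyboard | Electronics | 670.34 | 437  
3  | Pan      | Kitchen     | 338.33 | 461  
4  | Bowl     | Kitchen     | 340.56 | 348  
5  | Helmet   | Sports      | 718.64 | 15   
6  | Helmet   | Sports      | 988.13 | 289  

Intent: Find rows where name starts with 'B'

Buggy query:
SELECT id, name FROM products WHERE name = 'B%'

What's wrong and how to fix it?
Bug: Wildcards only work with LIKE; '=' treats '%' as a literal character

Fix: Use LIKE for wildcard pattern matching

Corrected query:
SELECT id, name FROM products WHERE name LIKE 'B%'

Result:
id | name
---+-----
4  | Bowl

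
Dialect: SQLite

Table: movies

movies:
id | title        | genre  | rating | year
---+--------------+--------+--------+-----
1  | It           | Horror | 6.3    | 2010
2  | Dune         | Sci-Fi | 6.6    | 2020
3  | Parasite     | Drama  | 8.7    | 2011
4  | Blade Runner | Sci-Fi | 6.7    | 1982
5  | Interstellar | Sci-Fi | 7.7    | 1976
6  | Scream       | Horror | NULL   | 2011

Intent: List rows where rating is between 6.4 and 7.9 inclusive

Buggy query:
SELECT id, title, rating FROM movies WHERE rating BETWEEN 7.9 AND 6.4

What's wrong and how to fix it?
Bug: BETWEEN expects the lower bound first; with 7.9 AND 6.4 the range is empty

Fix: Write BETWEEN 6.4 AND 7.9

Corrected query:
SELECT id, title, rating FROM movies WHERE rating BETWEEN 6.4 AND 7.9

Result:
id | title        | rating
---+--------------+-------
2  | Dune         | 6.6   
4  | Blade Runner | 6.7   
5  | Interstellar | 7.7   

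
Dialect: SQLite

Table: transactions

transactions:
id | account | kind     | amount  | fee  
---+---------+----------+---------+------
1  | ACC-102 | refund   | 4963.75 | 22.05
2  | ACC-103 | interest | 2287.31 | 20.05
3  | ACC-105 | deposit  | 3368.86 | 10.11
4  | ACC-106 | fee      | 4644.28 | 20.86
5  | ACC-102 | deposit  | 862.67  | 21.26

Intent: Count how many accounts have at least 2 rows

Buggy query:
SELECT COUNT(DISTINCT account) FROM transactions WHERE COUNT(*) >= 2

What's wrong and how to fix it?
Bug: COUNT(*) cannot appear in WHERE; the per-group count doesn't exist yet

Fix: Group first with HAVING COUNT(*) >= 2, then COUNT the resulting groups

Corrected query:
SELECT COUNT(*) FROM (SELECT account FROM transactions GROUP BY account HAVING COUNT(*) >= 2)

Result:
COUNT(*)
--------
1       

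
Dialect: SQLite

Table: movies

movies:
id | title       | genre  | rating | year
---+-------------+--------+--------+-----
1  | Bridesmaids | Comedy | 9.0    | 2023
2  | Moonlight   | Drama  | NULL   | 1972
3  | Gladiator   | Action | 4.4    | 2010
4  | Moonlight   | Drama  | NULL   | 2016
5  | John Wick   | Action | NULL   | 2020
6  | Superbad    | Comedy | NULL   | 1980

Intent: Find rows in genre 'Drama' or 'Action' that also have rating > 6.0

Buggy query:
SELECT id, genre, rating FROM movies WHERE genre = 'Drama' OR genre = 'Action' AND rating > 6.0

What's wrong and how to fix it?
Bug: Without parentheses, AND is evaluated before OR, so the rating filter only applies to the 'Action' branch

Fix: Group the OR with parentheses (or use IN), then AND the threshold

Corrected query:
SELECT id, genre, rating FROM movies WHERE (genre = 'Drama' OR genre = 'Action') AND rating > 6.0

Result:
(no rows)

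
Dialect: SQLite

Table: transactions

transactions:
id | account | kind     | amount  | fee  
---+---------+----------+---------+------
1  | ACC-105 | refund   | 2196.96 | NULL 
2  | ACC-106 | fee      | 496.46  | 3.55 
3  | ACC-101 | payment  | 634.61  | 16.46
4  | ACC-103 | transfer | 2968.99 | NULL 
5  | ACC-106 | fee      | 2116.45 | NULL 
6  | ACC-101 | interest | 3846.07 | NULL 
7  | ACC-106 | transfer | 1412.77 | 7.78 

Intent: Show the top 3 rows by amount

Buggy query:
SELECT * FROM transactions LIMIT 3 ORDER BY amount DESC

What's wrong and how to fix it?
Bug: ORDER BY cannot follow LIMIT; LIMIT is the final clause

Fix: Sort with ORDER BY, then apply LIMIT

Corrected query:
SELECT * FROM transactions ORDER BY amount DESC LIMIT 3

Result:
id | account | kind     | amount  | fee 
---+---------+----------+---------+-----
6  | ACC-101 | interest | 3846.07 | NULL
4  | ACC-103 | transfer | 2968.99 | NULL
1  | ACC-105 | refund   | 2196.96 | NULL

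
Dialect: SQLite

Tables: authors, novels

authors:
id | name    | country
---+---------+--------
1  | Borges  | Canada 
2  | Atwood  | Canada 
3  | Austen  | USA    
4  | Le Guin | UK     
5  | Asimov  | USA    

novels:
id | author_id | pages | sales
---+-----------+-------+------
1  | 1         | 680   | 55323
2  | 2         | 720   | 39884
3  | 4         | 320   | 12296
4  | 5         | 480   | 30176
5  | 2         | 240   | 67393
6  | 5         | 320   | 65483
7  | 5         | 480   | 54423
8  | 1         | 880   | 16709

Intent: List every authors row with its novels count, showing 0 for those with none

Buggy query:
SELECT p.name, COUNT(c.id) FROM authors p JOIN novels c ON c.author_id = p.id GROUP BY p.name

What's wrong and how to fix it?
Bug: An inner join excludes parents with zero children

Fix: Use LEFT JOIN so parents without children still appear (COUNT(c.id) gives 0)

Corrected query:
SELECT p.name, COUNT(c.id) FROM authors p LEFT JOIN novels c ON c.author_id = p.id GROUP BY p.name

Result:
name    | COUNT(c.id)
--------+------------
Asimov  | 3          
Atwood  | 2          
Austen  | 0          
Borges  | 2          
Le Guin | 1          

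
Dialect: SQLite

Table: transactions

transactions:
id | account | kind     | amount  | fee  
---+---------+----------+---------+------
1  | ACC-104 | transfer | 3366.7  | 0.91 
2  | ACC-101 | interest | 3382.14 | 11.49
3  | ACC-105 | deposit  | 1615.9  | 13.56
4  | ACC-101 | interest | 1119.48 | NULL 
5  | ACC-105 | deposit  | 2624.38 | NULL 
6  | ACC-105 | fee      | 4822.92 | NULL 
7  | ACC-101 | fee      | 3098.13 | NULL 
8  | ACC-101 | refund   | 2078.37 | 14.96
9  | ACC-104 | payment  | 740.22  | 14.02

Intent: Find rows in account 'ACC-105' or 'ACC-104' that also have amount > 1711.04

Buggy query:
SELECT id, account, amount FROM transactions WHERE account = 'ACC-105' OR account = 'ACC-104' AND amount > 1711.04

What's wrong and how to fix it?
Bug: AND binds tighter than OR, so this parses as account = 'ACC-105' OR (account = 'ACC-104' AND amount > 1711.04)

Fix: Add parentheses around the OR so the AND applies to both alternatives

Corrected query:
SELECT id, account, amount FROM transactions WHERE (account = 'ACC-105' OR account = 'ACC-104') AND amount > 1711.04

Result:
id | account | amount 
---+---------+--------
1  | ACC-104 | 3366.7 
5  | ACC-105 | 2624.38
6  | ACC-105 | 4822.92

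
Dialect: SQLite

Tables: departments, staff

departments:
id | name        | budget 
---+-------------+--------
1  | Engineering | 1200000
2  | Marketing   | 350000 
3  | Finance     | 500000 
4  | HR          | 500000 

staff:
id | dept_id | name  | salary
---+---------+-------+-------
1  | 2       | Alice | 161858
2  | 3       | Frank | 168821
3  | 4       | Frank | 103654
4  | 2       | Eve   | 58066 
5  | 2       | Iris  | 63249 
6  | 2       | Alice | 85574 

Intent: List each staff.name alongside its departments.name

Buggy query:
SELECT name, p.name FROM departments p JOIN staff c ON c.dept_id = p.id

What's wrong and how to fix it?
Bug: 'name' exists in both joined tables, so the database can't tell which one is meant

Fix: Prefix ambiguous columns with the table alias

Corrected query:
SELECT c.name, p.name FROM departments p JOIN staff c ON c.dept_id = p.id

Result:
name  | name     
------+----------
Alice | Marketing
Frank | Finance  
Frank | HR       
Eve   | Marketing
Iris  | Marketing
Alice | Marketing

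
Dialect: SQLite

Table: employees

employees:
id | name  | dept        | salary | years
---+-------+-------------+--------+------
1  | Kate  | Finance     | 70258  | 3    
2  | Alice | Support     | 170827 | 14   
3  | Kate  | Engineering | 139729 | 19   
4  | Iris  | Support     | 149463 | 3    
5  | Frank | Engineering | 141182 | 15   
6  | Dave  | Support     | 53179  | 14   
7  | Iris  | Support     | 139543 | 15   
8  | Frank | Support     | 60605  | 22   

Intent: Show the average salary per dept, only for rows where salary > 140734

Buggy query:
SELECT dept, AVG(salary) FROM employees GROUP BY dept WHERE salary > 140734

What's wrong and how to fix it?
Bug: Row-level WHERE must come before GROUP BY in the clause order

Fix: Place WHERE between FROM and GROUP BY

Corrected query:
SELECT dept, AVG(salary) FROM employees WHERE salary > 140734 GROUP BY dept

Result:
dept        | AVG(salary)
------------+------------
Engineering | 141182     
Support     | 160145     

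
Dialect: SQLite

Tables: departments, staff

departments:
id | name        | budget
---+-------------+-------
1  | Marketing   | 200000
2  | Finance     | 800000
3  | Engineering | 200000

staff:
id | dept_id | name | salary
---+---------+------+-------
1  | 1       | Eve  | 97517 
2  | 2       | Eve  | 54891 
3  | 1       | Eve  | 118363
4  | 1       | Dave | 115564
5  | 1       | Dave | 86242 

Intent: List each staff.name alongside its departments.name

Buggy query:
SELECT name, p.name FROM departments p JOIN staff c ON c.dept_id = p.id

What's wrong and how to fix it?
Bug: 'name' exists in both joined tables, so the database can't tell which one is meant

Fix: Prefix ambiguous columns with the table alias

Corrected query:
SELECT c.name, p.name FROM departments p JOIN staff c ON c.dept_id = p.id

Result:
name | name     
-----+----------
Eve  | Marketing
Eve  | Finance  
Eve  | Marketing
Dave | Marketing
Dave | Marketing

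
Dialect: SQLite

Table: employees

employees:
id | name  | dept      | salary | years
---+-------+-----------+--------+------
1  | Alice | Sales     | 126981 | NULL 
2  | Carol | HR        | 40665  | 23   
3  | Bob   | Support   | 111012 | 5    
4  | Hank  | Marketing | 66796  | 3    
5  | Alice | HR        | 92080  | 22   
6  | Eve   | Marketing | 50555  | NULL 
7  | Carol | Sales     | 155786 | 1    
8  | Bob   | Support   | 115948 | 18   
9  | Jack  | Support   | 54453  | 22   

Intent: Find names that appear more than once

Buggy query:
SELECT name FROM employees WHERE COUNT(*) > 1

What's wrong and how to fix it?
Bug: COUNT(*) is an aggregate and cannot be used in WHERE

Fix: GROUP BY name, then filter groups with HAVING COUNT(*) > 1

Corrected query:
SELECT name FROM employees GROUP BY name HAVING COUNT(*) > 1

Result:
name 
-----
Alice
Bob  
Carol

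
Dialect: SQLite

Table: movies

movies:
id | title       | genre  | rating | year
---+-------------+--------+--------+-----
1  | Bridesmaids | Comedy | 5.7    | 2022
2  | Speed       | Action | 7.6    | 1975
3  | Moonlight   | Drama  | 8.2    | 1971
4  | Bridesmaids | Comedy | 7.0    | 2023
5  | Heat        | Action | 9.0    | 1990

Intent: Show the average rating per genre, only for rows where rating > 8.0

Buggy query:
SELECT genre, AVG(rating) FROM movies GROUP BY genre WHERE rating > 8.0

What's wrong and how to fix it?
Bug: Row-level WHERE must come before GROUP BY in the clause order

Fix: Move the WHERE clause before GROUP BY

Corrected query:
SELECT genre, AVG(rating) FROM movies WHERE rating > 8.0 GROUP BY genre

Result:
genre  | AVG(rating)
-------+------------
Action | 9          
Drama  | 8.2        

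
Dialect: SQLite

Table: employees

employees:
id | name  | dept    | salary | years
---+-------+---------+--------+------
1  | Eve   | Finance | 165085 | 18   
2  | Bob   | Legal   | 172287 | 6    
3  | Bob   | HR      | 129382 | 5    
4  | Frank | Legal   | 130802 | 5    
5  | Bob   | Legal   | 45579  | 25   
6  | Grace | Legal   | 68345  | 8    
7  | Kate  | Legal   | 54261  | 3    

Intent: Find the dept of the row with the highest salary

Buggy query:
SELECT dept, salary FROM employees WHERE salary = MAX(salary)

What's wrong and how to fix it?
Bug: MAX(salary) is an aggregate and cannot be used directly in WHERE

Fix: Wrap MAX in a scalar subquery so WHERE compares against a single value

Corrected query:
SELECT dept, salary FROM employees WHERE salary = (SELECT MAX(salary) FROM employees)

Result:
dept  | salary
------+-------
Legal | 172287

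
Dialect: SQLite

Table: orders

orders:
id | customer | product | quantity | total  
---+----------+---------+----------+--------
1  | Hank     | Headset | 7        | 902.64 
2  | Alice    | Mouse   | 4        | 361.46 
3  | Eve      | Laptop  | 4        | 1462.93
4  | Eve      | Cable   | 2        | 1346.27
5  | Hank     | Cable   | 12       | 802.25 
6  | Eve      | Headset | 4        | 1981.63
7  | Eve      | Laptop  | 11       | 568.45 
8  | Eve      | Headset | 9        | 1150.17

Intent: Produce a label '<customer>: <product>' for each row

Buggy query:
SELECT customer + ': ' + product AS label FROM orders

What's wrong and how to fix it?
Bug: '+' is numeric addition; on text columns SQLite converts them to 0 instead of concatenating

Fix: Use the || operator for string concatenation

Corrected query:
SELECT customer || ': ' || product AS label FROM orders

Result:
label        
-------------
Hank: Headset
Alice: Mouse 
Eve: Laptop  
Eve: Cable   
Hank: Cable  
Eve: Headset 
Eve: Laptop  
Eve: Headset 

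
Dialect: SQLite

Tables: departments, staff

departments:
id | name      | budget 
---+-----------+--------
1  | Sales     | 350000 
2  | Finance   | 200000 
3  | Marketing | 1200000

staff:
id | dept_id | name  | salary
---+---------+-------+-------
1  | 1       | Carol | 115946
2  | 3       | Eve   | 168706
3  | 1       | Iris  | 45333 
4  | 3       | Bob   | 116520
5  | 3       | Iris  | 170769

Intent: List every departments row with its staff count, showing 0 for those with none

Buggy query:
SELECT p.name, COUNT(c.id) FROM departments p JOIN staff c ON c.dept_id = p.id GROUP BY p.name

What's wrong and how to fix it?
Bug: INNER JOIN drops departments rows that have no matching staff rows

Fix: Switch to LEFT JOIN to retain unmatched parent rows

Corrected query:
SELECT p.name, COUNT(c.id) FROM departments p LEFT JOIN staff c ON c.dept_id = p.id GROUP BY p.name

Result:
name      | COUNT(c.id)
----------+------------
Finance   | 0          
Marketing | 3          
Sales     | 2          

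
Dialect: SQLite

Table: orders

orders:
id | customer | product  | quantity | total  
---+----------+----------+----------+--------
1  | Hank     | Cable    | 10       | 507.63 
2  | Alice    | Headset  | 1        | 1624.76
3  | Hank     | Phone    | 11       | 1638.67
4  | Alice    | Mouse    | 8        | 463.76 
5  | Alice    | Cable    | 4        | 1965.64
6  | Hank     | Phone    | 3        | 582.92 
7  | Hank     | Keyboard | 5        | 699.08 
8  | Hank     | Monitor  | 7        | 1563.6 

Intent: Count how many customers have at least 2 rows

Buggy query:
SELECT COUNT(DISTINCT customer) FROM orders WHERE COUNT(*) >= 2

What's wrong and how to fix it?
Bug: WHERE filters individual rows, not groups, so a group-level COUNT is invalid there

Fix: Use a subquery that GROUPs and filters with HAVING, then count its rows

Corrected query:
SELECT COUNT(*) FROM (SELECT customer FROM orders GROUP BY customer HAVING COUNT(*) >= 2)

Result:
COUNT(*)
--------
2       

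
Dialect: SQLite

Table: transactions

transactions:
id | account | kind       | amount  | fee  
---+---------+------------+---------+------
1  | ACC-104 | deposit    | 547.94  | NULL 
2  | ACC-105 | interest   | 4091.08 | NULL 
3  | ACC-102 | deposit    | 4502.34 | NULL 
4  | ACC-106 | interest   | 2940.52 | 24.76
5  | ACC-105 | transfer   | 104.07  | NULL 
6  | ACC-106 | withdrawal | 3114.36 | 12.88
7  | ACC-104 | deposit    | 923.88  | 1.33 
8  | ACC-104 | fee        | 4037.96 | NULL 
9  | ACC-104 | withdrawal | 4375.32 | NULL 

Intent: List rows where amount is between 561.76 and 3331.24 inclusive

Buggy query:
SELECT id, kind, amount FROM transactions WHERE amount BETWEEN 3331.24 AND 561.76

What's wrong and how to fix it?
Bug: BETWEEN expects the lower bound first; with 3331.24 AND 561.76 the range is empty

Fix: Write BETWEEN 561.76 AND 3331.24

Corrected query:
SELECT id, kind, amount FROM transactions WHERE amount BETWEEN 561.76 AND 3331.24

Result:
id | kind       | amount 
---+------------+--------
4  | interest   | 2940.52
6  | withdrawal | 3114.36
7  | deposit    | 923.88 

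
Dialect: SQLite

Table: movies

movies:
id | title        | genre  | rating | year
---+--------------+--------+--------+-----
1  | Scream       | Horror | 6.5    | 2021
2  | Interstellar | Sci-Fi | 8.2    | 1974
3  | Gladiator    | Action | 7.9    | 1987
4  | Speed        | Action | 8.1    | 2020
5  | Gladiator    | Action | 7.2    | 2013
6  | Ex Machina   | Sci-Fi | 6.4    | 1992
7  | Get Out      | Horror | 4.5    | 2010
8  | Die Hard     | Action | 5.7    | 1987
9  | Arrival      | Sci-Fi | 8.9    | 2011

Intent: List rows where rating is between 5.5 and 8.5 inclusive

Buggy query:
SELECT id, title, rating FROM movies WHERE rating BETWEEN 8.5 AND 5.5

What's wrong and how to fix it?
Bug: BETWEEN expects the lower bound first; with 8.5 AND 5.5 the range is empty

Fix: Write BETWEEN 5.5 AND 8.5

Corrected query:
SELECT id, title, rating FROM movies WHERE rating BETWEEN 5.5 AND 8.5

Result:
id | title        | rating
---+--------------+-------
1  | Scream       | 6.5   
2  | Interstellar | 8.2   
3  | Gladiator    | 7.9   
4  | Speed        | 8.1   
5  | Gladiator    | 7.2   
6  | Ex Machina   | 6.4   
8  | Die Hard     | 5.7   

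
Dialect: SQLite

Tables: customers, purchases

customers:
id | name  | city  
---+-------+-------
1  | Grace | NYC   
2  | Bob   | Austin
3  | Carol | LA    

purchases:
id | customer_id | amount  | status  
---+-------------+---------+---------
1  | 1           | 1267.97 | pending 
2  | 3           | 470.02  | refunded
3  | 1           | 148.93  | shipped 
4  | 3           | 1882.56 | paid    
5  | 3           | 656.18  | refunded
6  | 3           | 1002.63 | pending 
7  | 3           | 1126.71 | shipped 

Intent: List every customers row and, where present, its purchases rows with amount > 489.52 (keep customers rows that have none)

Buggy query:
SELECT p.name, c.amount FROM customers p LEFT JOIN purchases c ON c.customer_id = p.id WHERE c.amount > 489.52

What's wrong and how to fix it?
Bug: Filtering c.amount in WHERE discards the NULL rows produced by LEFT JOIN, turning it into an inner join

Fix: Move the right-table condition into the ON clause so unmatched parents are kept

Corrected query:
SELECT p.name, c.amount FROM customers p LEFT JOIN purchases c ON c.customer_id = p.id AND c.amount > 489.52

Result:
name  | amount 
------+--------
Grace | 1267.97
Bob   | NULL   
Carol | 656.18 
Carol | 1002.63
Carol | 1126.71
Carol | 1882.56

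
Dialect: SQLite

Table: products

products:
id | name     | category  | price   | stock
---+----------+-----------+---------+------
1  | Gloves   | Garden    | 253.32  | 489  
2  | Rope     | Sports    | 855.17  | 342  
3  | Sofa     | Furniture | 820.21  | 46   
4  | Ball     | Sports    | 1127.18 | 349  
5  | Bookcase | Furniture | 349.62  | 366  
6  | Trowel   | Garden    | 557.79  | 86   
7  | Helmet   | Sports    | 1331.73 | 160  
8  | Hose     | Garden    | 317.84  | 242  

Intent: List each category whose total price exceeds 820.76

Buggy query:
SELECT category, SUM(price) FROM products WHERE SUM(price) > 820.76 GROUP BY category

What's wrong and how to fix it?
Bug: Aggregate functions cannot appear in a WHERE clause

Fix: Use HAVING (which filters groups after aggregation) instead of WHERE

Corrected query:
SELECT category, SUM(price) FROM products GROUP BY category HAVING SUM(price) > 820.76

Result:
category  | SUM(price)
----------+-----------
Furniture | 1169.83   
Garden    | 1128.95   
Sports    | 3314.08   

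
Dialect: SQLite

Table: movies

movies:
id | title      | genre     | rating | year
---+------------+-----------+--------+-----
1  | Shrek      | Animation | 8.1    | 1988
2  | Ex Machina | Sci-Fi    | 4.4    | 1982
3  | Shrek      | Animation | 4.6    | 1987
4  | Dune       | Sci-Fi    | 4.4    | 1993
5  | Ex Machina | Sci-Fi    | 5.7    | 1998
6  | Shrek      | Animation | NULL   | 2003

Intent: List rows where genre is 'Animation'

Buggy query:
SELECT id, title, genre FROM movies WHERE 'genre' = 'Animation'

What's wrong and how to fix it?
Bug: Single quotes denote string literals in SQL; the column name is being compared as a constant string

Fix: Reference the column as genre without single quotes

Corrected query:
SELECT id, title, genre FROM movies WHERE genre = 'Animation'

Result:
id | title | genre    
---+-------+----------
1  | Shrek | Animation
3  | Shrek | Animation
6  | Shrek | Animation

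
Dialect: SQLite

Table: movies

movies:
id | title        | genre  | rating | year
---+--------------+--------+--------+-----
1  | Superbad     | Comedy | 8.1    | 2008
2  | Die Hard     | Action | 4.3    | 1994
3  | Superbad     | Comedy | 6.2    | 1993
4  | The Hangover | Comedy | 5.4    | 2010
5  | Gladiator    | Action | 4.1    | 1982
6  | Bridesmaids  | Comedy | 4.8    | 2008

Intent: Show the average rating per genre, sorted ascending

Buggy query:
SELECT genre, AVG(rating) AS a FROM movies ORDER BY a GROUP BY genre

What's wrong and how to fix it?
Bug: ORDER BY appears before GROUP BY; SQL clause order requires GROUP BY first

Fix: Reorder: SELECT … FROM … GROUP BY … ORDER BY …

Corrected query:
SELECT genre, AVG(rating) AS a FROM movies GROUP BY genre ORDER BY a

Result:
genre  | a    
-------+------
Action | 4.2  
Comedy | 6.125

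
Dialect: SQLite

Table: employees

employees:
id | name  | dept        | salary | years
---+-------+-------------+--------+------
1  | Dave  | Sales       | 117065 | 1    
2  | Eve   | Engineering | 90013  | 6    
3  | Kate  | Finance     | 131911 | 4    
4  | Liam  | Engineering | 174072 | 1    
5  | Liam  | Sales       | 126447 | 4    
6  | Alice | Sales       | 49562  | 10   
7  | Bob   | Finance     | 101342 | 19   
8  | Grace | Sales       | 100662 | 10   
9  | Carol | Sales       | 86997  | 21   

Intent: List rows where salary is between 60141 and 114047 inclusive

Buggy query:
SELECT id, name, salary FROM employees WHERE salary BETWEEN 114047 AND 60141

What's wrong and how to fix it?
Bug: BETWEEN expects the lower bound first; with 114047 AND 60141 the range is empty

Fix: Write BETWEEN 60141 AND 114047

Corrected query:
SELECT id, name, salary FROM employees WHERE salary BETWEEN 60141 AND 114047

Result:
id | name  | salary
---+-------+-------
2  | Eve   | 90013 
7  | Bob   | 101342
8  | Grace | 100662
9  | Carol | 86997 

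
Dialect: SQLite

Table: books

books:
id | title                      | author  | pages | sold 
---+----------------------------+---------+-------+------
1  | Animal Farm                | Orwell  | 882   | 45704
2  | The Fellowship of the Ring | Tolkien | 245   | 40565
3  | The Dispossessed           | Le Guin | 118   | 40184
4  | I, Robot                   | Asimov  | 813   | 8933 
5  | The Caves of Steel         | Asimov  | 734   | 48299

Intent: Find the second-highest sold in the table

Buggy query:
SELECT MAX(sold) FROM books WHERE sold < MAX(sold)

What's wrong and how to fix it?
Bug: MAX(sold) on the right of the comparison is an aggregate-in-WHERE error

Fix: Put the inner MAX in a scalar subquery

Corrected query:
SELECT MAX(sold) FROM books WHERE sold < (SELECT MAX(sold) FROM books)

Result:
MAX(sold)
---------
45704    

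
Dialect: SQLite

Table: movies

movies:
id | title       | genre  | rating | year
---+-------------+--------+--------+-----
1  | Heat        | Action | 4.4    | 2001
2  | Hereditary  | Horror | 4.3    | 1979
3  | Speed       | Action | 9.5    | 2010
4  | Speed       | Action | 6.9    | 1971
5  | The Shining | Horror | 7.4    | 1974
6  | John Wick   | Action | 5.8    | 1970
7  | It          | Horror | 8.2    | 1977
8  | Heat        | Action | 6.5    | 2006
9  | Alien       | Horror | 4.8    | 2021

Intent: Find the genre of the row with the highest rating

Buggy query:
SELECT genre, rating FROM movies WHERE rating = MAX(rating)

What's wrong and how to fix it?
Bug: WHERE is evaluated per row; an aggregate over the whole table isn't defined there

Fix: Wrap MAX in a scalar subquery so WHERE compares against a single value

Corrected query:
SELECT genre, rating FROM movies WHERE rating = (SELECT MAX(rating) FROM movies)

Result:
genre  | rating
-------+-------
Action | 9.5   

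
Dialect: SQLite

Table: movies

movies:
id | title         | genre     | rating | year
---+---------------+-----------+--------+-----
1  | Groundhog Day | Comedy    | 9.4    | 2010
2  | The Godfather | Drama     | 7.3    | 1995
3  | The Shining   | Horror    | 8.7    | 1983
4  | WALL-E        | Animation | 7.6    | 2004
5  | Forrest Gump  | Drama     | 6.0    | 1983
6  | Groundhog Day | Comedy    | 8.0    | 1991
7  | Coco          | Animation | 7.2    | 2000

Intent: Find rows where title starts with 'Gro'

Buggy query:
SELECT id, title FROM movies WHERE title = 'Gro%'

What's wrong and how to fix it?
Bug: Wildcards only work with LIKE; '=' treats '%' as a literal character

Fix: Use LIKE for wildcard pattern matching

Corrected query:
SELECT id, title FROM movies WHERE title LIKE 'Gro%'

Result:
id | title        
---+--------------
1  | Groundhog Day
6  | Groundhog Day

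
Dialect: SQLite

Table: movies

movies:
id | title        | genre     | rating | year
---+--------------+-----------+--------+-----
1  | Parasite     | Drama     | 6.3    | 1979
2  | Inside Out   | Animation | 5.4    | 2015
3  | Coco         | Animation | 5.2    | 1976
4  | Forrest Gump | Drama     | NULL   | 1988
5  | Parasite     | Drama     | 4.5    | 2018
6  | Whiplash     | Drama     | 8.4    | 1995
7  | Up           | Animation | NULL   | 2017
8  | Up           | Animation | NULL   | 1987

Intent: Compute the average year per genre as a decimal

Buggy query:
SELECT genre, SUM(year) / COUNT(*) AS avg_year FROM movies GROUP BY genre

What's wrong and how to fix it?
Bug: SUM(year) and COUNT(*) are both integers; the division truncates the fractional part

Fix: Cast one side to REAL so the division keeps the fractional part

Corrected query:
SELECT genre, SUM(year) * 1.0 / COUNT(*) AS avg_year FROM movies GROUP BY genre

Result:
genre     | avg_year
----------+---------
Animation | 1998.75 
Drama     | 1995    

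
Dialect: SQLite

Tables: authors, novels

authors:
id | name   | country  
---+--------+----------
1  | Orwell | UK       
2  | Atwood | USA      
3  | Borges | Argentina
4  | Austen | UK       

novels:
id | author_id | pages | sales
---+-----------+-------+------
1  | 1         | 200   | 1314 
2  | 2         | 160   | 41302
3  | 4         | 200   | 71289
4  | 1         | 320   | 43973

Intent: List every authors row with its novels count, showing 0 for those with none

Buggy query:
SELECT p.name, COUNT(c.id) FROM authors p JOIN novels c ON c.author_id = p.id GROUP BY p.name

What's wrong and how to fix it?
Bug: INNER JOIN drops authors rows that have no matching novels rows

Fix: Use LEFT JOIN so parents without children still appear (COUNT(c.id) gives 0)

Corrected query:
SELECT p.name, COUNT(c.id) FROM authors p LEFT JOIN novels c ON c.author_id = p.id GROUP BY p.name

Result:
name   | COUNT(c.id)
-------+------------
Atwood | 1          
Austen | 1          
Borges | 0          
Orwell | 2          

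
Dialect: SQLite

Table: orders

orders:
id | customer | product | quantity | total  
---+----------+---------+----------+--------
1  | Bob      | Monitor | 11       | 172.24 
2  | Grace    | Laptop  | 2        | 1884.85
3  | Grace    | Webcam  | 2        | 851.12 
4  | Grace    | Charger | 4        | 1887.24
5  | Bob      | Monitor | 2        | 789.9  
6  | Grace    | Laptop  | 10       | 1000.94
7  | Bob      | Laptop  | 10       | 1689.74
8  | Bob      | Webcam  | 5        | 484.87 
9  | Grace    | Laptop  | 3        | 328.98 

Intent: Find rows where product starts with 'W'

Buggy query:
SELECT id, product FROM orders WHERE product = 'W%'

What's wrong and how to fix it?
Bug: Wildcards only work with LIKE; '=' treats '%' as a literal character

Fix: Use LIKE for wildcard pattern matching

Corrected query:
SELECT id, product FROM orders WHERE product LIKE 'W%'

Result:
id | product
---+--------
3  | Webcam 
8  | Webcam 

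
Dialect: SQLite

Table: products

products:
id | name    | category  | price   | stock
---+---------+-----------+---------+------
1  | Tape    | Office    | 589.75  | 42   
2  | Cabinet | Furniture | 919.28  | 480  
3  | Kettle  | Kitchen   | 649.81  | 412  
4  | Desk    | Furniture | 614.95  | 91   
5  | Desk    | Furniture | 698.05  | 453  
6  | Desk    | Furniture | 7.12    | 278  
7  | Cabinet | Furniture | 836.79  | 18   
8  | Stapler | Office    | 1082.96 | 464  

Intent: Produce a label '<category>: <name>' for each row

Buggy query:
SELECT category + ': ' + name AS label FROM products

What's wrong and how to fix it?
Bug: '+' is numeric addition; on text columns SQLite converts them to 0 instead of concatenating

Fix: Use the || operator for string concatenation

Corrected query:
SELECT category || ': ' || name AS label FROM products

Result:
label             
------------------
Office: Tape      
Furniture: Cabinet
Kitchen: Kettle   
Furniture: Desk   
Furniture: Desk   
Furniture: Desk   
Furniture: Cabinet
Office: Stapler   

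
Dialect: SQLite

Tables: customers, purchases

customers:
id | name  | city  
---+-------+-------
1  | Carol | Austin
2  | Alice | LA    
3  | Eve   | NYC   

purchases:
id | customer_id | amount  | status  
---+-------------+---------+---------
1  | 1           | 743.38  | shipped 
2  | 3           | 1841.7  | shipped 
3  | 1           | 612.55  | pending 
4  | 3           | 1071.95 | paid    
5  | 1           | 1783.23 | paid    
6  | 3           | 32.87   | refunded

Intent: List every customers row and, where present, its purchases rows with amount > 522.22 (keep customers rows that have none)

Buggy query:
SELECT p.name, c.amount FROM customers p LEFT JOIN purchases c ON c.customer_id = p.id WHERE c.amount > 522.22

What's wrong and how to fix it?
Bug: Filtering c.amount in WHERE discards the NULL rows produced by LEFT JOIN, turning it into an inner join

Fix: Move the right-table condition into the ON clause so unmatched parents are kept

Corrected query:
SELECT p.name, c.amount FROM customers p LEFT JOIN purchases c ON c.customer_id = p.id AND c.amount > 522.22

Result:
name  | amount 
------+--------
Carol | 612.55 
Carol | 743.38 
Carol | 1783.23
Alice | NULL   
Eve   | 1071.95
Eve   | 1841.7 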